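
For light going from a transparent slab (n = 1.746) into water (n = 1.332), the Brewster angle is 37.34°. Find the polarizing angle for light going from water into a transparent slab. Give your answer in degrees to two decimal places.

θ_B' ≈ 52.66°

The two Brewster angles are complementary: θ_B' = 90° − θ_B = 90° − 37.34° = 52.66°.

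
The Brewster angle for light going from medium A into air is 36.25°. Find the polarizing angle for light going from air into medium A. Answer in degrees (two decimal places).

θ_B' ≈ 53.75°

The two Brewster angles are complementary: θ_B' = 90° − θ_B = 90° − 36.25° = 53.75°.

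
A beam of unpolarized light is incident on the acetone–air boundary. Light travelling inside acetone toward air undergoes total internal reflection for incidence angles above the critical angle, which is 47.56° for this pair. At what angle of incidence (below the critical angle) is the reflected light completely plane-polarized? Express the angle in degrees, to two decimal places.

θ_B ≈ 36.43°

sin θ_c = n₂/n₁, so n₂/n₁ = sin 47.56° = 0.7380.
Brewster: tan θ_B = n₂/n₁ = 0.7380.
θ_B = arctan(0.7380) = 36.43°.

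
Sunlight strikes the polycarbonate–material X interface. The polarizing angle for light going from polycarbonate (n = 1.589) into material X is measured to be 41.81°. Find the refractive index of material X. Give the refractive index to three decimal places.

n ≈ 1.421

Full polarization of the reflected beam means tan θ_B = n₂/n₁, where n₁ is the incident medium (polycarbonate).
n₂ = n₁ tan θ_B = 1.589 × tan 41.81° = 1.421.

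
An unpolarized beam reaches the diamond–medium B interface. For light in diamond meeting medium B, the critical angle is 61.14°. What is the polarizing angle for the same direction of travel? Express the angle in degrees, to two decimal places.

θ_B ≈ 41.21°

At the critical angle sin θ_c = n₂/n₁, giving n₂/n₁ = sin 61.14° = 0.8758.
Then tan θ_B = n₂/n₁ = 0.8758, so θ_B = arctan 0.8758 = 41.21°.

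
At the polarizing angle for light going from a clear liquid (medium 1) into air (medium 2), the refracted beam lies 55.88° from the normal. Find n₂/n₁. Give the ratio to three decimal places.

n₂/n₁ ≈ 0.678

At Brewster incidence θ_B = 90° − θ_t = 90° − 55.88° = 34.12°.
tan θ_B = n₂/n₁, so n₂/n₁ = tan 34.12° = 0.678.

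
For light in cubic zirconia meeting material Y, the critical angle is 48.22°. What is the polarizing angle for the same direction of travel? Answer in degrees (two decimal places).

At the critical angle sin θ_c = n₂/n₁, giving n₂/n₁ = sin 48.22° = 0.7457.
Then tan θ_B = n₂/n₁ = 0.7457, so θ_B = arctan 0.7457 = 36.71°.

θ_B ≈ 36.71°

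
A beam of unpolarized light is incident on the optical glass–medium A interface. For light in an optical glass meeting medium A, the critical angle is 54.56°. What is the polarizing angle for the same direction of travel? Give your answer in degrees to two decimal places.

θ_B ≈ 39.17°

At the critical angle sin θ_c = n₂/n₁, giving n₂/n₁ = sin 54.56° = 0.8147.
Then tan θ_B = n₂/n₁ = 0.8147, so θ_B = arctan 0.8147 = 39.17°.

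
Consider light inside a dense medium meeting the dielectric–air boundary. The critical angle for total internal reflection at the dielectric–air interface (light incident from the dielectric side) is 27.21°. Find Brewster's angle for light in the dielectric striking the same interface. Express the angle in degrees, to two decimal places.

sin θ_c = n₂/n₁, so n₂/n₁ = sin 27.21° = 0.4573.
Brewster: tan θ_B = n₂/n₁ = 0.4573.
θ_B = arctan(0.4573) = 24.57°.

θ_B ≈ 24.57°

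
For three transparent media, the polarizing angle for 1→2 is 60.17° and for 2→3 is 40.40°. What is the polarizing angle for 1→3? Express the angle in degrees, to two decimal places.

tan θ_B(1→2) = n₂/n₁ = tan 60.17° = 1.7440.
tan θ_B(2→3) = n₃/n₂ = tan 40.40° = 0.8511.
So n₃/n₁ = (n₂/n₁)(n₃/n₂) = 1.7440 × 0.8511 = 1.4842.
θ_B(1→3) = arctan(1.4842) = 56.03°.

θ_B ≈ 56.03°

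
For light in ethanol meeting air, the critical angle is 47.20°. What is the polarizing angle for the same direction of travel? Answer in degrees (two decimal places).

At the critical angle sin θ_c = n₂/n₁, giving n₂/n₁ = sin 47.20° = 0.7337.
Then tan θ_B = n₂/n₁ = 0.7337, so θ_B = arctan 0.7337 = 36.27°.

θ_B ≈ 36.27°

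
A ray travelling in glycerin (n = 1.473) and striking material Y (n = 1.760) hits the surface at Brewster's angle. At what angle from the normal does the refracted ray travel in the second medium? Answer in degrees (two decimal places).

tan θ_B = n₂/n₁ = 1.760/1.473 = 1.1948, so θ_B = 50.07°.
At Brewster's angle the reflected and refracted rays are perpendicular, so θ_t = 90° − θ_B = 90° − 50.07° = 39.93°.

θ_t ≈ 39.93°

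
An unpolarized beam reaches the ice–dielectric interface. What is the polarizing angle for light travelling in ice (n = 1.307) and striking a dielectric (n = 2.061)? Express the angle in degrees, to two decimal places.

Brewster's condition: tan θ_B = n₂/n₁ = 2.061/1.307 = 1.5769. Taking the arctangent, θ_B = 57.62°.

θ_B ≈ 57.62°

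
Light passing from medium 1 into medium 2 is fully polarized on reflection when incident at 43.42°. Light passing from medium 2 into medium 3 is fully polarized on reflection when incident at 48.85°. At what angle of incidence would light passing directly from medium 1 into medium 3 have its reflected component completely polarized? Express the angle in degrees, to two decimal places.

θ_B ≈ 47.28°

n₂/n₁ = tan 43.42° = 0.9463 and n₃/n₂ = tan 48.85° = 1.1443.
Multiplying, n₃/n₁ = 0.9463 × 1.1443 = 1.0829, and θ_B(1→3) = arctan 1.0829 = 47.28°.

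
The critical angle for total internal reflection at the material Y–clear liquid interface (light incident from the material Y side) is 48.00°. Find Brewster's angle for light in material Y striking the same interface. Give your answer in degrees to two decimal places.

At the critical angle sin θ_c = n₂/n₁, giving n₂/n₁ = sin 48.00° = 0.7431.
Then tan θ_B = n₂/n₁ = 0.7431, so θ_B = arctan 0.7431 = 36.62°.

θ_B ≈ 36.62°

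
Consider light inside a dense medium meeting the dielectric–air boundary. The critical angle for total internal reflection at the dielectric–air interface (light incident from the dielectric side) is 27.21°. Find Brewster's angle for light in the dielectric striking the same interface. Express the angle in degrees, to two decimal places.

θ_B ≈ 24.57°

sin θ_c = n₂/n₁, so n₂/n₁ = sin 27.21° = 0.4573.
Brewster: tan θ_B = n₂/n₁ = 0.4573.
θ_B = arctan(0.4573) = 24.57°.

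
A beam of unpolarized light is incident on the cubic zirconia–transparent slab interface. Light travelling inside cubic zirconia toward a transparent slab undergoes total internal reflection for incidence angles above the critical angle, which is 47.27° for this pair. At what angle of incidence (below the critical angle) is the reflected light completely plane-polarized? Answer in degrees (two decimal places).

θ_B ≈ 36.30°

n₂/n₁ = sin θ_c = sin 47.27° = 0.7346.
tan θ_B equals the same ratio, so θ_B = arctan(0.7346) = 36.30°.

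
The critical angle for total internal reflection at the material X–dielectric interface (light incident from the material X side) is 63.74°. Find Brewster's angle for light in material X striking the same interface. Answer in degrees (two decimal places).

θ_B ≈ 41.89°

n₂/n₁ = sin θ_c = sin 63.74° = 0.8968.
tan θ_B equals the same ratio, so θ_B = arctan(0.8968) = 41.89°.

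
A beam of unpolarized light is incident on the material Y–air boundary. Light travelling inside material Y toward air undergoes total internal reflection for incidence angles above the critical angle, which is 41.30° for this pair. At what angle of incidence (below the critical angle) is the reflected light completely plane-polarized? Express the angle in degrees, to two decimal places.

θ_B ≈ 33.42°

At the critical angle sin θ_c = n₂/n₁, giving n₂/n₁ = sin 41.30° = 0.6600.
Then tan θ_B = n₂/n₁ = 0.6600, so θ_B = arctan 0.6600 = 33.42°.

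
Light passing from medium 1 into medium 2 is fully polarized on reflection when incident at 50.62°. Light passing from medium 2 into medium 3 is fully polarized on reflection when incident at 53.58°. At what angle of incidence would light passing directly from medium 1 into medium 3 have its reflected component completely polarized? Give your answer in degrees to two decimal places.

θ_B ≈ 58.80°

n₂/n₁ = tan 50.62° = 1.2183 and n₃/n₂ = tan 53.58° = 1.3554.
Multiplying, n₃/n₁ = 1.2183 × 1.3554 = 1.6512, and θ_B(1→3) = arctan 1.6512 = 58.80°.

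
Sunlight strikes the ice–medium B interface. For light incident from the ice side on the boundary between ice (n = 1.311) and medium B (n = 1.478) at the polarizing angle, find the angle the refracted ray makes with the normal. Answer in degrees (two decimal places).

First find Brewster's angle: tan θ_B = 1.478/1.311 = 1.1274, giving θ_B = 48.43°.
The refracted ray is perpendicular to the reflected ray, so θ_t = 90° − θ_B = 41.57°.

θ_t ≈ 41.57°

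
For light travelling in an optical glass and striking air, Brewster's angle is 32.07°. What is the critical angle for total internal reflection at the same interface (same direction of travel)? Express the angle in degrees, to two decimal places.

From Brewster, n₂/n₁ = tan θ_B = tan 32.07° = 0.6266.
Then sin θ_c = n₂/n₁ = 0.6266, so θ_c = arcsin 0.6266 = 38.80°.

θ_c ≈ 38.80°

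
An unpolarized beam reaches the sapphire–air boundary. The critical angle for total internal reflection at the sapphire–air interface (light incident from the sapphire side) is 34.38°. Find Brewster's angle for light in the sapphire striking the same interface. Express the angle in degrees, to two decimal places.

θ_B ≈ 29.45°

At the critical angle sin θ_c = n₂/n₁, giving n₂/n₁ = sin 34.38° = 0.5647.
Then tan θ_B = n₂/n₁ = 0.5647, so θ_B = arctan 0.5647 = 29.45°.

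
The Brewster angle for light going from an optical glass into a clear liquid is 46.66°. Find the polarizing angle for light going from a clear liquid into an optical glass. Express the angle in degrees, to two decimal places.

θ_B' ≈ 43.34°

tan θ_B' = n₁/n₂ = 1/tan θ_B, so θ_B' = 90° − θ_B.
θ_B' = 90° − 46.66° = 43.34°.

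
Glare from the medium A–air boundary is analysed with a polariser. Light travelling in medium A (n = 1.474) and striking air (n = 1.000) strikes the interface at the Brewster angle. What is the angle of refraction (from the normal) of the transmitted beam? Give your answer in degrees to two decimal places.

θ_t ≈ 55.85°

tan θ_B = n₂/n₁ = 1.000/1.474 = 0.6784, so θ_B = 34.15°.
At Brewster's angle the reflected and refracted rays are perpendicular, so θ_t = 90° − θ_B = 90° − 34.15° = 55.85°.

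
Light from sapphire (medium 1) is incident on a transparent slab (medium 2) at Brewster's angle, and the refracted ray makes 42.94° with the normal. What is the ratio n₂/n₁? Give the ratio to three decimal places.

At Brewster incidence θ_B = 90° − θ_t = 90° − 42.94° = 47.06°.
Then n₂/n₁ = tan θ_B = tan 47.06° = 1.075.

n₂/n₁ ≈ 1.075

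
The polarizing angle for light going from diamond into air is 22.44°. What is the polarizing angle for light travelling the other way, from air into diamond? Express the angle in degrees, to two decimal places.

The two Brewster angles are complementary: θ_B' = 90° − θ_B = 90° − 22.44° = 67.56°.

θ_B' ≈ 67.56°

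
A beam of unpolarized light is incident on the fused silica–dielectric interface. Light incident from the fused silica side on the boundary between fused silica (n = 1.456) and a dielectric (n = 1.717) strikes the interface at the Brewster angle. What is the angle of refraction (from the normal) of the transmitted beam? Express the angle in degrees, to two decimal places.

tan θ_B = n₂/n₁ = 1.717/1.456 = 1.1793, so θ_B = 49.70°.
Since θ_B + θ_t = 90° at Brewster incidence, θ_t = 90° − 49.70° = 40.30°.

θ_t ≈ 40.30°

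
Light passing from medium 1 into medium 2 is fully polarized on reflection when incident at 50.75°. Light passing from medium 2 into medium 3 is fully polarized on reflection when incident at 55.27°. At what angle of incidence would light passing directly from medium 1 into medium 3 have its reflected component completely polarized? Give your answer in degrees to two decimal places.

θ_B ≈ 60.47°

tan θ_B(1→2) = n₂/n₁ = tan 50.75° = 1.2239.
tan θ_B(2→3) = n₃/n₂ = tan 55.27° = 1.4426.
Multiplying, n₃/n₁ = 1.2239 × 1.4426 = 1.7656, and θ_B(1→3) = arctan 1.7656 = 60.47°.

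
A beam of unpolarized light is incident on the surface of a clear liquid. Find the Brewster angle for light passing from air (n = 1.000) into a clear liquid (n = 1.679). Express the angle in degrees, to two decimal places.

tan θ_B = n₂/n₁ = 1.679/1.000 = 1.6790.
So θ_B = arctan 1.6790 = 59.22°.

θ_B ≈ 59.22°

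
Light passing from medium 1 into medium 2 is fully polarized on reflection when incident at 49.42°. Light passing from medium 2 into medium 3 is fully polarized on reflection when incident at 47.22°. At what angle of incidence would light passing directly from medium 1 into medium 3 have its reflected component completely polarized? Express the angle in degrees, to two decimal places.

tan θ_B(1→2) = n₂/n₁ = tan 49.42° = 1.1675.
tan θ_B(2→3) = n₃/n₂ = tan 47.22° = 1.0807.
n₃/n₁ = 1.2617. Then tan θ_B(1→3) = n₃/n₁, so θ_B(1→3) = arctan(1.2617) = 51.60°.

θ_B ≈ 51.60°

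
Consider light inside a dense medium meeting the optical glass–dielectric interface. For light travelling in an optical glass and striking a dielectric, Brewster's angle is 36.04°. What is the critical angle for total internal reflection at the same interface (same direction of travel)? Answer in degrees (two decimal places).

tan θ_B = n₂/n₁ = tan 36.04° = 0.7276.
Total internal reflection: sin θ_c = n₂/n₁ = 0.7276.
θ_c = arcsin(0.7276) = 46.69°.

θ_c ≈ 46.69°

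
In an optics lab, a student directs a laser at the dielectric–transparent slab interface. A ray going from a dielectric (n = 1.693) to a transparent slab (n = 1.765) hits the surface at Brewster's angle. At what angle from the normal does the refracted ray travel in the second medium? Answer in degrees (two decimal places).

θ_t ≈ 43.81°

tan θ_B = n₂/n₁ = 1.765/1.693 = 1.0425, so θ_B = 46.19°.
Since θ_B + θ_t = 90° at Brewster incidence, θ_t = 90° − 46.19° = 43.81°.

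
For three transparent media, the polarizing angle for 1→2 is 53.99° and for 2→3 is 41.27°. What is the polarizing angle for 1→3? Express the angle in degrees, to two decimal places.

θ_B ≈ 50.37°

Each Brewster angle gives a ratio: n₂/n₁ = tan 53.99° = 1.3759, n₃/n₂ = tan 41.27° = 0.8776.
So n₃/n₁ = (n₂/n₁)(n₃/n₂) = 1.3759 × 0.8776 = 1.2075.
θ_B(1→3) = arctan(1.2075) = 50.37°.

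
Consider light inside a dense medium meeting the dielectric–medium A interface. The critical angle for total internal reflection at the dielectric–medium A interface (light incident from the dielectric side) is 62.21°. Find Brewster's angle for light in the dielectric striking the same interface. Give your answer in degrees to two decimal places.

θ_B ≈ 41.50°

n₂/n₁ = sin θ_c = sin 62.21° = 0.8847.
tan θ_B equals the same ratio, so θ_B = arctan(0.8847) = 41.50°.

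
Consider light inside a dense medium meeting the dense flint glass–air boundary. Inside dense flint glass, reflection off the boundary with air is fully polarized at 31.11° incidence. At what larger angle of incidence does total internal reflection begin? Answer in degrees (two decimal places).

θ_c ≈ 37.12°

tan θ_B = n₂/n₁ = tan 31.11° = 0.6035.
Total internal reflection: sin θ_c = n₂/n₁ = 0.6035.
θ_c = arcsin(0.6035) = 37.12°.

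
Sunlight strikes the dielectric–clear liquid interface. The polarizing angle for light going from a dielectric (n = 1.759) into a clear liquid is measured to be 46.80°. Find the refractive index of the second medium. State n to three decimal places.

At the polarizing angle, tan θ_B = n₂/n₁ with n₁ on the incident side (a dielectric) and n₂ on the transmitted side (a clear liquid).
n₂ = n₁ tan θ_B = 1.759 × tan 46.80° = 1.873.

n ≈ 1.873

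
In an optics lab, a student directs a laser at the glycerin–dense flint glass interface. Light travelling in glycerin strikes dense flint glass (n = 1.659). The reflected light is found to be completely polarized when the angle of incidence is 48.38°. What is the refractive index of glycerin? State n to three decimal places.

n ≈ 1.474

Brewster's law: tan θ_B = n₂/n₁ (light incident in glycerin, refracted into dense flint glass).
n₁ = n₂ / tan θ_B = 1.659 / tan 48.38° = 1.474.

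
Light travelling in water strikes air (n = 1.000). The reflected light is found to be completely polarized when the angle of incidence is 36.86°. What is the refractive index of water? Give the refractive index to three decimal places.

n ≈ 1.334

At Brewster's angle, tan θ_B = n₂/n₁ with n₁ on the incident side (water) and n₂ on the transmitted side (air).
n₁ = n₂ / tan θ_B = 1.000 / tan 36.86° = 1.334.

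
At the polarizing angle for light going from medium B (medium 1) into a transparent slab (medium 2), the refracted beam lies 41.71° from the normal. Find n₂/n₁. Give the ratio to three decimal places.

n₂/n₁ ≈ 1.122

θ_B + θ_t = 90°, so θ_B = 90° − 41.71° = 48.29°.
Then n₂/n₁ = tan θ_B = tan 48.29° = 1.122.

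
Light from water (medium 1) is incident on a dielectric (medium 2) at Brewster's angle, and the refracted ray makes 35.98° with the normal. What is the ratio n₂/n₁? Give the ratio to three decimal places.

n₂/n₁ ≈ 1.377

θ_B + θ_t = 90°, so θ_B = 90° − 35.98° = 54.02°.
tan θ_B = n₂/n₁, so n₂/n₁ = tan 54.02° = 1.377.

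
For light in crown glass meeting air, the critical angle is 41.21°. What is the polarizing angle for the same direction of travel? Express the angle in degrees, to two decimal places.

θ_B ≈ 33.38°

n₂/n₁ = sin θ_c = sin 41.21° = 0.6588.
tan θ_B equals the same ratio, so θ_B = arctan(0.6588) = 33.38°.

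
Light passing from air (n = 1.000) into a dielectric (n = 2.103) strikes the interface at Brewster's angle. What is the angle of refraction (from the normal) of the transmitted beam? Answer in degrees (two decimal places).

θ_t ≈ 25.43°

First find Brewster's angle: tan θ_B = 2.103/1.000 = 2.1030, giving θ_B = 64.57°.
The refracted ray is perpendicular to the reflected ray, so θ_t = 90° − θ_B = 25.43°.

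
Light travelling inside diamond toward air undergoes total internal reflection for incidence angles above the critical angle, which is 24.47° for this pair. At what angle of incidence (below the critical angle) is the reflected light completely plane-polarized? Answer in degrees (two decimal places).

θ_B ≈ 22.50°

n₂/n₁ = sin θ_c = sin 24.47° = 0.4142.
tan θ_B equals the same ratio, so θ_B = arctan(0.4142) = 22.50°.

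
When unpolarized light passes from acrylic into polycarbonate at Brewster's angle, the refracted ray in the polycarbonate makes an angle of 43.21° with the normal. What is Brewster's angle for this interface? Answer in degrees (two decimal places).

At Brewster's angle the reflected and refracted rays are perpendicular, so θ_B + θ_t = 90°.
θ_B = 90° − 43.21° = 46.79°.

θ_B ≈ 46.79°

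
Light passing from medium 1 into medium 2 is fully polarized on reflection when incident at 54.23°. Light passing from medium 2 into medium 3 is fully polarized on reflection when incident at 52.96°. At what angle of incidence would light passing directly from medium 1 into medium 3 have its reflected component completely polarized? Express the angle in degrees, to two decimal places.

n₂/n₁ = tan 54.23° = 1.3881 and n₃/n₂ = tan 52.96° = 1.3251.
n₃/n₁ = 1.8394. Then tan θ_B(1→3) = n₃/n₁, so θ_B(1→3) = arctan(1.8394) = 61.47°.

θ_B ≈ 61.47°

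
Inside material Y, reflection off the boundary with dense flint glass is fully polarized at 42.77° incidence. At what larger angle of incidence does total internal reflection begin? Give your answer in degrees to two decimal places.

tan θ_B = n₂/n₁ = tan 42.77° = 0.9250.
Total internal reflection: sin θ_c = n₂/n₁ = 0.9250.
θ_c = arcsin(0.9250) = 67.67°.

θ_c ≈ 67.67°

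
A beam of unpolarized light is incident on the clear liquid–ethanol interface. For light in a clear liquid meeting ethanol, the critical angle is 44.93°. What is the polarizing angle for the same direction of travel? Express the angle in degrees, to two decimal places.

θ_B ≈ 35.23°

At the critical angle sin θ_c = n₂/n₁, giving n₂/n₁ = sin 44.93° = 0.7062.
Then tan θ_B = n₂/n₁ = 0.7062, so θ_B = arctan 0.7062 = 35.23°.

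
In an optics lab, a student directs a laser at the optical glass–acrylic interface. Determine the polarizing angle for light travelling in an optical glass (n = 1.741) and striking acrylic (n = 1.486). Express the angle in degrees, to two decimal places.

tan θ_B = n₂/n₁ = 1.486/1.741 = 0.8535.
θ_B = arctan(0.8535) = 40.48°.

θ_B ≈ 40.48°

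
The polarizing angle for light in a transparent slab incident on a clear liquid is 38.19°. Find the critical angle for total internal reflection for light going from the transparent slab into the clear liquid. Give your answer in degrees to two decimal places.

θ_c ≈ 51.87°

n₂/n₁ = tan 38.19° = 0.7866; the critical angle satisfies sin θ_c = n₂/n₁.
θ_c = arcsin(0.7866) = 51.87°.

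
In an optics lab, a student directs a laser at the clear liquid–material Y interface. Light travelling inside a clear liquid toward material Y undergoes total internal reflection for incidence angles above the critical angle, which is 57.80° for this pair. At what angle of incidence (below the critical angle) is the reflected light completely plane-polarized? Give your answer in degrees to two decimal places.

θ_B ≈ 40.24°

n₂/n₁ = sin θ_c = sin 57.80° = 0.8462.
tan θ_B equals the same ratio, so θ_B = arctan(0.8462) = 40.24°.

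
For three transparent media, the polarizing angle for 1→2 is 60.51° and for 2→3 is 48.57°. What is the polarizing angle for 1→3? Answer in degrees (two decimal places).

θ_B ≈ 63.48°

Each Brewster angle gives a ratio: n₂/n₁ = tan 60.51° = 1.7682, n₃/n₂ = tan 48.57° = 1.1331.
So n₃/n₁ = (n₂/n₁)(n₃/n₂) = 1.7682 × 1.1331 = 2.0035.
θ_B(1→3) = arctan(2.0035) = 63.48°.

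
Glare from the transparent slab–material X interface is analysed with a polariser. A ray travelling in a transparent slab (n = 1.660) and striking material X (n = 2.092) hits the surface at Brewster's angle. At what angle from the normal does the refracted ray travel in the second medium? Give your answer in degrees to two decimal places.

θ_t ≈ 38.43°

First find Brewster's angle: tan θ_B = 2.092/1.660 = 1.2602, giving θ_B = 51.57°.
At Brewster's angle the reflected and refracted rays are perpendicular, so θ_t = 90° − θ_B = 90° − 51.57° = 38.43°.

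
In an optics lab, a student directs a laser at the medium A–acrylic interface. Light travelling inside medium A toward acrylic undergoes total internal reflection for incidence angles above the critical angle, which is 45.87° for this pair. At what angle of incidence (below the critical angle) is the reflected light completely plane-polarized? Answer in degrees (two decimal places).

n₂/n₁ = sin θ_c = sin 45.87° = 0.7178.
tan θ_B equals the same ratio, so θ_B = arctan(0.7178) = 35.67°.

θ_B ≈ 35.67°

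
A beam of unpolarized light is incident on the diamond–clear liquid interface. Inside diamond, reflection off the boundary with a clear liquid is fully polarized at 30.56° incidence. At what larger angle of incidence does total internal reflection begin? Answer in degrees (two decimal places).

From Brewster, n₂/n₁ = tan θ_B = tan 30.56° = 0.5905.
Then sin θ_c = n₂/n₁ = 0.5905, so θ_c = arcsin 0.5905 = 36.19°.

θ_c ≈ 36.19°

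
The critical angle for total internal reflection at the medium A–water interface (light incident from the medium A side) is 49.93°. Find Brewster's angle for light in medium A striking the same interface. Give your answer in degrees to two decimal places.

At the critical angle sin θ_c = n₂/n₁, giving n₂/n₁ = sin 49.93° = 0.7653.
Then tan θ_B = n₂/n₁ = 0.7653, so θ_B = arctan 0.7653 = 37.43°.

θ_B ≈ 37.43°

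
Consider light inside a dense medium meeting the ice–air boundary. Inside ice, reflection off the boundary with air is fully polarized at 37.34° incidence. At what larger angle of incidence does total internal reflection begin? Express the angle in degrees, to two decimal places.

n₂/n₁ = tan 37.34° = 0.7629; the critical angle satisfies sin θ_c = n₂/n₁.
θ_c = arcsin(0.7629) = 49.72°.

θ_c ≈ 49.72°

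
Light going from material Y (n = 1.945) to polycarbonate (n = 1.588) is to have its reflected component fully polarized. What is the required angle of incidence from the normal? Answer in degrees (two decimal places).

At Brewster's angle the reflected and refracted rays are perpendicular, which with Snell's law gives tan θ_B = n₂/n₁.
tan θ_B = n₂/n₁ = 1.588/1.945 = 0.8165.
θ_B = arctan(0.8165) = 39.23°.

θ_B ≈ 39.23°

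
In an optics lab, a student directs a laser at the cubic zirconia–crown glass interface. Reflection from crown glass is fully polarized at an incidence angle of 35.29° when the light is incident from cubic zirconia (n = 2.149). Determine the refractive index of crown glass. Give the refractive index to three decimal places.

n ≈ 1.521

At the polarizing angle, tan θ_B = n₂/n₁ with n₁ on the incident side (cubic zirconia) and n₂ on the transmitted side (crown glass).
n₂ = n₁ tan θ_B = 2.149 × tan 35.29° = 1.521.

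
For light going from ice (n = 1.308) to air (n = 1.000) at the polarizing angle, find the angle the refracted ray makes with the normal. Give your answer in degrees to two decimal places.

θ_t ≈ 52.60°

tan θ_B = n₂/n₁ = 1.000/1.308 = 0.7645, so θ_B = 37.40°.
At Brewster's angle the reflected and refracted rays are perpendicular, so θ_t = 90° − θ_B = 90° − 37.40° = 52.60°.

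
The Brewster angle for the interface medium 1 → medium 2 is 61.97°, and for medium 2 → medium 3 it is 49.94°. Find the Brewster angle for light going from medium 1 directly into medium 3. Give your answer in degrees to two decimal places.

θ_B ≈ 65.88°

n₂/n₁ = tan 61.97° = 1.8784 and n₃/n₂ = tan 49.94° = 1.1892.
Multiplying, n₃/n₁ = 1.8784 × 1.1892 = 2.2338, and θ_B(1→3) = arctan 2.2338 = 65.88°.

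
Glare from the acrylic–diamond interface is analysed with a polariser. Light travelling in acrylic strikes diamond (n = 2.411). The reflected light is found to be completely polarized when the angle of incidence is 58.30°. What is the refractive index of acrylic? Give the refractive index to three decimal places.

At Brewster's angle, tan θ_B = n₂/n₁ with n₁ on the incident side (acrylic) and n₂ on the transmitted side (diamond).
n₁ = n₂ / tan θ_B = 2.411 / tan 58.30° = 1.489.

n ≈ 1.489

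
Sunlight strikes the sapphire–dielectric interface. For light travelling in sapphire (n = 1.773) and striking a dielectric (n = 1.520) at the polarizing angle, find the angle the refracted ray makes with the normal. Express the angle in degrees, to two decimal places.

tan θ_B = n₂/n₁ = 1.520/1.773 = 0.8573, so θ_B = 40.61°.
At Brewster's angle the reflected and refracted rays are perpendicular, so θ_t = 90° − θ_B = 90° − 40.61° = 49.39°.

θ_t ≈ 49.39°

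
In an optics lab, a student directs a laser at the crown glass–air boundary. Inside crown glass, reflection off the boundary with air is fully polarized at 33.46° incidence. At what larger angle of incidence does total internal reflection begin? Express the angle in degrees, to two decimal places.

tan θ_B = n₂/n₁ = tan 33.46° = 0.6609.
Total internal reflection: sin θ_c = n₂/n₁ = 0.6609.
θ_c = arcsin(0.6609) = 41.37°.

θ_c ≈ 41.37°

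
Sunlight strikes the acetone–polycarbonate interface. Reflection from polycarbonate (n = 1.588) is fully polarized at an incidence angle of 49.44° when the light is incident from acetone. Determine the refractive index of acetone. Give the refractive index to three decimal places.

At Brewster's angle, tan θ_B = n₂/n₁ with n₁ on the incident side (acetone) and n₂ on the transmitted side (polycarbonate).
n₁ = n₂ / tan θ_B = 1.588 / tan 49.44° = 1.359.

n ≈ 1.359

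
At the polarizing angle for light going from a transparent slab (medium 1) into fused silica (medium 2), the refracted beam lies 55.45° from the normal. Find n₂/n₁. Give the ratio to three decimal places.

θ_B + θ_t = 90°, so θ_B = 90° − 55.45° = 34.55°.
tan θ_B = n₂/n₁, so n₂/n₁ = tan 34.55° = 0.689.

n₂/n₁ ≈ 0.689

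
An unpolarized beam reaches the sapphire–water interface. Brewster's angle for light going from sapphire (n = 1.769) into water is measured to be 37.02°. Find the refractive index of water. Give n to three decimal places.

n ≈ 1.334

At Brewster's angle, tan θ_B = n₂/n₁ with n₁ on the incident side (sapphire) and n₂ on the transmitted side (water).
n₂ = n₁ tan θ_B = 1.769 × tan 37.02° = 1.334.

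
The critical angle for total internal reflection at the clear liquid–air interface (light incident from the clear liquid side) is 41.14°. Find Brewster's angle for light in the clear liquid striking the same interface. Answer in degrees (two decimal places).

θ_B ≈ 33.34°

At the critical angle sin θ_c = n₂/n₁, giving n₂/n₁ = sin 41.14° = 0.6579.
Then tan θ_B = n₂/n₁ = 0.6579, so θ_B = arctan 0.6579 = 33.34°.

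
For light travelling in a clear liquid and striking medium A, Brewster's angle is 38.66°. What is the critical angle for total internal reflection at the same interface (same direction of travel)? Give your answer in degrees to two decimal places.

n₂/n₁ = tan 38.66° = 0.8000; the critical angle satisfies sin θ_c = n₂/n₁.
θ_c = arcsin(0.8000) = 53.13°.

θ_c ≈ 53.13°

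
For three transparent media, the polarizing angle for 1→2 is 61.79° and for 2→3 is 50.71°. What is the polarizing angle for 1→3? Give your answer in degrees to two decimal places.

tan θ_B(1→2) = n₂/n₁ = tan 61.79° = 1.8642.
tan θ_B(2→3) = n₃/n₂ = tan 50.71° = 1.2222.
Multiplying, n₃/n₁ = 1.8642 × 1.2222 = 2.2784, and θ_B(1→3) = arctan 2.2784 = 66.30°.

θ_B ≈ 66.30°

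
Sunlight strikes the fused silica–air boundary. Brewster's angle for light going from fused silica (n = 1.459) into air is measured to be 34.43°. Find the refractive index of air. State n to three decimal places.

At Brewster's angle, tan θ_B = n₂/n₁ with n₁ on the incident side (fused silica) and n₂ on the transmitted side (air).
n₂ = n₁ tan θ_B = 1.459 × tan 34.43° = 1.000.

n ≈ 1.000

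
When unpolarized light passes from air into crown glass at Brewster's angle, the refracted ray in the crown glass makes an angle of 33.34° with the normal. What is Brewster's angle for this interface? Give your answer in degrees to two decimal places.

θ_B ≈ 56.66°

At Brewster's angle the reflected and refracted rays are perpendicular, so θ_B + θ_t = 90°.
So θ_B = 90° − θ_t = 90° − 33.34° = 56.66°.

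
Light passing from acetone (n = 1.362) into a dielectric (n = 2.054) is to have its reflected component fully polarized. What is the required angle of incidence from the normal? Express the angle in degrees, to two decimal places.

At Brewster's angle the reflected and refracted rays are perpendicular, which with Snell's law gives tan θ_B = n₂/n₁.
Here n₂/n₁ = 2.054/1.362 = 1.5081, and Brewster's law gives tan θ_B = n₂/n₁.
So θ_B = arctan 1.5081 = 56.45°.

θ_B ≈ 56.45°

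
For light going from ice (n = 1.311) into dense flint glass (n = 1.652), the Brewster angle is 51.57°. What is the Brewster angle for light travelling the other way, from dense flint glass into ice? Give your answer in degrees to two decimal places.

Reversing the direction swaps n₁ and n₂, so tan θ_B' = 1/tan θ_B and θ_B' = 90° − θ_B.
Hence θ_B' = 90° − 51.57° = 38.43°.

θ_B' ≈ 38.43°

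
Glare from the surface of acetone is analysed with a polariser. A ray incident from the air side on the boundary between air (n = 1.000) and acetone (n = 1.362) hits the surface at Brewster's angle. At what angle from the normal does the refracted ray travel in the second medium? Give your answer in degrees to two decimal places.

θ_t ≈ 36.29°

θ_B = arctan(n₂/n₁) = arctan(1.362/1.000) = 53.71°.
At Brewster's angle the reflected and refracted rays are perpendicular, so θ_t = 90° − θ_B = 90° − 53.71° = 36.29°.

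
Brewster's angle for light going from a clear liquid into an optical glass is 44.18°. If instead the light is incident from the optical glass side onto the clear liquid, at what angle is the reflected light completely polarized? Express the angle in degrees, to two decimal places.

θ_B' ≈ 45.82°

The two Brewster angles are complementary: θ_B' = 90° − θ_B = 90° − 44.18° = 45.82°.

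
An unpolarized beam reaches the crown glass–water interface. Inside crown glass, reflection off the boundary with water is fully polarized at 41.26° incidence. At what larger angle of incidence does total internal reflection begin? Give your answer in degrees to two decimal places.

n₂/n₁ = tan 41.26° = 0.8773; the critical angle satisfies sin θ_c = n₂/n₁.
θ_c = arcsin(0.8773) = 61.32°.

θ_c ≈ 61.32°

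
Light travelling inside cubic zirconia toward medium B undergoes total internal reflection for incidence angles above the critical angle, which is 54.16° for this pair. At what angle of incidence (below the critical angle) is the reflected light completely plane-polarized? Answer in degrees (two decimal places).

n₂/n₁ = sin θ_c = sin 54.16° = 0.8107.
tan θ_B equals the same ratio, so θ_B = arctan(0.8107) = 39.03°.

θ_B ≈ 39.03°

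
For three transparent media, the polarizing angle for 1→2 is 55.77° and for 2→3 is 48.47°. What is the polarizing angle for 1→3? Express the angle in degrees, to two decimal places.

θ_B ≈ 58.93°

n₂/n₁ = tan 55.77° = 1.4698 and n₃/n₂ = tan 48.47° = 1.1291.
n₃/n₁ = 1.6596. Then tan θ_B(1→3) = n₃/n₁, so θ_B(1→3) = arctan(1.6596) = 58.93°.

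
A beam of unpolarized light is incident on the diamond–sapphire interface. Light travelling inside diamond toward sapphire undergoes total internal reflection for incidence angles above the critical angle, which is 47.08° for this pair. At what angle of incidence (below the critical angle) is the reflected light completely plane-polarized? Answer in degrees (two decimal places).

n₂/n₁ = sin θ_c = sin 47.08° = 0.7323.
tan θ_B equals the same ratio, so θ_B = arctan(0.7323) = 36.22°.

θ_B ≈ 36.22°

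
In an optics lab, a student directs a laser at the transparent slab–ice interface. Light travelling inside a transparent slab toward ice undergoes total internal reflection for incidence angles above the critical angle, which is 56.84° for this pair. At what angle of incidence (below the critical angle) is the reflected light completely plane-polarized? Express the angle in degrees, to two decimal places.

sin θ_c = n₂/n₁, so n₂/n₁ = sin 56.84° = 0.8371.
Brewster: tan θ_B = n₂/n₁ = 0.8371.
θ_B = arctan(0.8371) = 39.93°.

θ_B ≈ 39.93°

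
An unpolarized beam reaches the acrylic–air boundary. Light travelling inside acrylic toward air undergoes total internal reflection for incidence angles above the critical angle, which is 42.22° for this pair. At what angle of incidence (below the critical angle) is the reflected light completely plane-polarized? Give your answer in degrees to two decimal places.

n₂/n₁ = sin θ_c = sin 42.22° = 0.6720.
tan θ_B equals the same ratio, so θ_B = arctan(0.6720) = 33.90°.

θ_B ≈ 33.90°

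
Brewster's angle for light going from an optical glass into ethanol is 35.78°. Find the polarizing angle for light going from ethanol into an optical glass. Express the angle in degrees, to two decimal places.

θ_B' ≈ 54.22°

The two Brewster angles are complementary: θ_B' = 90° − θ_B = 90° − 35.78° = 54.22°.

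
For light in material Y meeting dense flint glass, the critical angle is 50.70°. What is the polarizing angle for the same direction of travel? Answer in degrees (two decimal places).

n₂/n₁ = sin θ_c = sin 50.70° = 0.7738.
tan θ_B equals the same ratio, so θ_B = arctan(0.7738) = 37.73°.

θ_B ≈ 37.73°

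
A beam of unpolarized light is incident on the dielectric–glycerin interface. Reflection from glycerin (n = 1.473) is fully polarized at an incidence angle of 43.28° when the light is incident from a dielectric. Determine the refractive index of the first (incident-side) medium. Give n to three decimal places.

n ≈ 1.564

Brewster's law: tan θ_B = n₂/n₁ (light incident in a dielectric, refracted into glycerin).
n₁ = n₂ / tan θ_B = 1.473 / tan 43.28° = 1.564.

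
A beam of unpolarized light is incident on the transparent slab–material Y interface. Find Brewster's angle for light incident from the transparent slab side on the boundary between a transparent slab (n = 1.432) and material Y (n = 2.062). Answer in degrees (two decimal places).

tan θ_B = n₂/n₁ = 2.062/1.432 = 1.4399.
So θ_B = arctan 1.4399 = 55.22°.

θ_B ≈ 55.22°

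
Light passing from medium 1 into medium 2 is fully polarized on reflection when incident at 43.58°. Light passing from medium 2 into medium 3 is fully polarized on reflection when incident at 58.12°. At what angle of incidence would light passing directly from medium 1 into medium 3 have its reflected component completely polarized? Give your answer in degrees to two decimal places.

tan θ_B(1→2) = n₂/n₁ = tan 43.58° = 0.9516.
tan θ_B(2→3) = n₃/n₂ = tan 58.12° = 1.6078.
Multiplying, n₃/n₁ = 0.9516 × 1.6078 = 1.5300, and θ_B(1→3) = arctan 1.5300 = 56.83°.

θ_B ≈ 56.83°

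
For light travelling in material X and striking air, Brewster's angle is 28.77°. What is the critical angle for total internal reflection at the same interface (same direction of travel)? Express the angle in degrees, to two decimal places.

θ_c ≈ 33.30°

n₂/n₁ = tan 28.77° = 0.5491; the critical angle satisfies sin θ_c = n₂/n₁.
θ_c = arcsin(0.5491) = 33.30°.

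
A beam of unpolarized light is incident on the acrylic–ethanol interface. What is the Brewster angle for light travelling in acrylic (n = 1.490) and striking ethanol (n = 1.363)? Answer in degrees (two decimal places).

θ_B ≈ 42.45°

Here n₂/n₁ = 1.363/1.490 = 0.9148, and Brewster's law gives tan θ_B = n₂/n₁.
So θ_B = arctan 0.9148 = 42.45°.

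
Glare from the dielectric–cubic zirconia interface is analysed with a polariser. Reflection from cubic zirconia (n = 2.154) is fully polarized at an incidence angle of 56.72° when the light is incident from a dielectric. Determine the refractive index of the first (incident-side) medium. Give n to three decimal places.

Brewster's law: tan θ_B = n₂/n₁ (light incident in a dielectric, refracted into cubic zirconia).
n₁ = n₂ / tan θ_B = 2.154 / tan 56.72° = 1.414.

n ≈ 1.414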